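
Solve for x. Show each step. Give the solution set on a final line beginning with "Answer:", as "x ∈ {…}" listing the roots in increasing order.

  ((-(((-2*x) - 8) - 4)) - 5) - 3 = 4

Step 1. [((-(((-2*x) - 8) - 4)) - 5) - 3 = 4] the outer -3 inverts by adding 3 ⇒ sub: (-(((-2*x) - 8) - 4)) - 5 = 7.
Step 2. [(-(((-2*x) - 8) - 4)) - 5 = 7] add 5: x sits inside (… - 5). So sub: -(((-2*x) - 8) - 4) = 12.
Step 3. [-(((-2*x) - 8) - 4) = 12] LHS negated; negate both sides, so neg: ((-2*x) - 8) - 4 = -12.
Step 4. [((-2*x) - 8) - 4 = -12] -4 is outermost — add 4 both sides. So sub: (-2*x) - 8 = -8.
Step 5. [(-2*x) - 8 = -8] -8 is outermost — add 8 both sides, so sub: -2*x = 0.
Step 6. [-2*x = 0] -2 out front; divide by -2, so div: x = 0.

Answer: x ∈ {0}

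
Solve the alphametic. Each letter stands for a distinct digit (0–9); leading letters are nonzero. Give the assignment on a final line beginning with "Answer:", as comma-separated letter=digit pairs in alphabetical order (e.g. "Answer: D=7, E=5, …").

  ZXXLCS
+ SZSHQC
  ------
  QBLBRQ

Step 1. [col 1: S + C ≡ Q (mod 10)] no forcing yet in column 1 (carry-in 0); S=5 is free and consistent — try it ⇒ S=5.
Step 2. [col 1: S + C ≡ Q (mod 10)] no forcing yet in column 1 (carry-in 0); Q=7 is free and consistent — try it ⇒ Q=7.
Step 3. [col 1: S + C ≡ Q (mod 10)] in column 1 we have S+C≡Q with carry-in 0; given S=5, Q=7 and digits 5,7 already taken and all letters distinct, that pins C to 2, so C=2.
Step 4. [col 2: C + Q ≡ R (mod 10)] column 2 reads C+Q+carry(0)=R with C=2, Q=7; with digits 2,5,7 already taken and all letters distinct, the only value for R is 9. So R=9.
Step 5. [col 3: L + H ≡ B (mod 10)] no forcing yet in column 3 (carry-in 0); B=0 is free and consistent — try it ⇒ B=0.
Step 6. [col 3: L + H ≡ B (mod 10)] H=6 is one option consistent with column 3 (L + H ≡ B (mod 10), carry-in 0) — take it. So H=6.
Step 7. [col 3: L + H ≡ B (mod 10)] in column 3 we have L+H≡B with carry-in 0; given H=6, B=0 and digits 0,2,5,6,7,9 already taken and all letters distinct, that pins L to 4. So L=4.
Step 8. [col 4: X + S ≡ L (mod 10)] from column 4 (S=5, L=4, carry-in 1, digits 0,2,4,5,6,7,9 already taken and all letters distinct): X must equal 8 ⇒ X=8.
Step 9. [col 5: X + Z ≡ B (mod 10)] column 5 reads X+Z+carry(1)=B with X=8, B=0; with digits 0,2,4,5,6,7,8,9 already taken and all letters distinct, the only value for Z is 1 ⇒ Z=1.

Answer: B=0, C=2, H=6, L=4, Q=7, R=9, S=5, X=8, Z=1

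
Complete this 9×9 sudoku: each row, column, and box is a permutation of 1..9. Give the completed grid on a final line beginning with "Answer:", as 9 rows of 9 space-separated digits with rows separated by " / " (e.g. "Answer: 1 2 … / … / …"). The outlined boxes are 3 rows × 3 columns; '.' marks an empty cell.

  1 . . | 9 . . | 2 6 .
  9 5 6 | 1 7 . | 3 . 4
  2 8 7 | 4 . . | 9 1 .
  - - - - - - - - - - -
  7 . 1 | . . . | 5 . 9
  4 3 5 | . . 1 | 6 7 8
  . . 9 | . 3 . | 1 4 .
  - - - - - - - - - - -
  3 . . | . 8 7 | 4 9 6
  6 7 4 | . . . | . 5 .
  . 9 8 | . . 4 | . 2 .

Step 1. [r5c4∈{2}] r5c4 is down to just 2, so r5c4=2.
Step 2. [r1c5∈{5}] r1c5 is down to just 5. So r1c5=5.
Step 3. [r1c6∈{3,8}] 8 has one home in row 1: r1c6. So r1c6=8.
Step 4. [r4c6∈{6}] nothing but 6 survives at r4c6. So r4c6=6.
Step 5. [r9c4∈{3,5,6}] col 4 places 6 nowhere but r9c4. So r9c4=6.
Step 6. [r8c6∈{2,3,9}] col 6 places 9 nowhere but r8c6 ⇒ r8c6=9.
Step 7. [r9c9∈{1,3,7}] row 9 places 3 nowhere but r9c9, so r9c9=3.
Step 8. [r4c2∈{2}] only 2 remains possible at r4c2 ⇒ r4c2=2.
Step 9. [r6c4∈{5,7,8}] 7 has one home in row 6: r6c4 ⇒ r6c4=7.
Step 10. [r8c9∈{1}] nothing but 1 survives at r8c9. So r8c9=1.
Step 11. [r3c5∈{6}] r3c5 is down to just 6. So r3c5=6.
Step 12. [r6c2∈{6}] only 6 remains possible at r6c2 ⇒ r6c2=6.
Step 13. [r4c5∈{4}] r4c5 has the single candidate 4 ⇒ r4c5=4.
Step 14. [r7c2∈{1}] r7c2 is down to just 1, so r7c2=1.
Step 15. [r3c9∈{5}] r3c9 is down to just 5. So r3c9=5.
Step 16. [r2c8∈{8}] r2c8 is down to just 8. So r2c8=8.
Step 17. [r8c5∈{2}] r8c5 is down to just 2 ⇒ r8c5=2.
Step 18. [r4c4∈{8}] r4c4 has the single candidate 8 ⇒ r4c4=8.
Step 19. [r3c6∈{3}] r3c6's peers cover all but 3. So r3c6=3.
Step 20. [r4c8∈{3}] r4c8 has the single candidate 3 ⇒ r4c8=3.
Step 21. [r9c5∈{1}] nothing but 1 survives at r9c5, so r9c5=1.
Step 22. [r6c9∈{2}] r6c9's peers cover all but 2. So r6c9=2.
Step 23. [r9c7∈{7}] nothing but 7 survives at r9c7. So r9c7=7.
Step 24. [r6c1∈{8}] r6c1 is down to just 8 ⇒ r6c1=8.
Step 25. [r5c5∈{9}] r5c5's peers cover all but 9 ⇒ r5c5=9.
Step 26. [r8c4∈{3}] only 3 remains possible at r8c4. So r8c4=3.
Step 27. [r7c4∈{5}] r7c4 has the single candidate 5. So r7c4=5.
Step 28. [r9c1∈{5}] only 5 remains possible at r9c1, so r9c1=5.
Step 29. [r1c3∈{3}] nothing but 3 survives at r1c3, so r1c3=3.
Step 30. [r2c6∈{2}] only 2 remains possible at r2c6, so r2c6=2.
Step 31. [r1c9∈{7}] only 7 remains possible at r1c9 ⇒ r1c9=7.
Step 32. [r6c6∈{5}] only 5 remains possible at r6c6, so r6c6=5.
Step 33. [r7c3∈{2}] nothing but 2 survives at r7c3 ⇒ r7c3=2.
Step 34. [r8c7∈{8}] only 8 remains possible at r8c7. So r8c7=8.
Step 35. [r1c2∈{4}] only 4 remains possible at r1c2. So r1c2=4.

Answer: 1 4 3 9 5 8 2 6 7 / 9 5 6 1 7 2 3 8 4 / 2 8 7 4 6 3 9 1 5 / 7 2 1 8 4 6 5 3 9 / 4 3 5 2 9 1 6 7 8 / 8 6 9 7 3 5 1 4 2 / 3 1 2 5 8 7 4 9 6 / 6 7 4 3 2 9 8 5 1 / 5 9 8 6 1 4 7 2 3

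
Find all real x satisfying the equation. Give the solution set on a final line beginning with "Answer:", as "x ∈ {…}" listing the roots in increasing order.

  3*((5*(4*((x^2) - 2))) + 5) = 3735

Step 1. [3*((5*(4*((x^2) - 2))) + 5) = 3735] leading coefficient 3: divide by 3, so div: (5*(4*((x^2) - 2))) + 5 = 1245.
Step 2. [(5*(4*((x^2) - 2))) + 5 = 1245] 5 divides every term; factor it out ⇒ factor: (4*((x^2) - 2)) + 1 = 249.
Step 3. [(4*((x^2) - 2)) + 1 = 249] the outer +1 inverts by subtracting 1. So sub: 4*((x^2) - 2) = 248.
Step 4. [4*((x^2) - 2) = 248] 4 out front; divide by 4, so div: (x^2) - 2 = 62.
Step 5. [(x^2) - 2 = 62] peel the -2: add 2 from each side, so sub: x^2 = 64.
Step 6. [x^2 = 64] 64 ≥ 0, LHS is (·)² — take ±√ ⇒ sqrt: x = 8 or -8.

Answer: x ∈ {-8, 8}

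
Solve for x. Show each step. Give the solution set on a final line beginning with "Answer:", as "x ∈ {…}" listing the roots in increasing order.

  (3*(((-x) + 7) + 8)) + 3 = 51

Step 1. [(3*(((-x) + 7) + 8)) + 3 = 51] 3 divides every term; factor it out ⇒ factor: (((-x) + 7) + 8) + 1 = 17.
Step 2. [(((-x) + 7) + 8) + 1 = 17] +1 is outermost — subtract 1 both sides. So sub: ((-x) + 7) + 8 = 16.
Step 3. [((-x) + 7) + 8 = 16] the outer +8 inverts by subtracting 8 ⇒ sub: (-x) + 7 = 8.
Step 4. [(-x) + 7 = 8] +7 is outermost — subtract 7 both sides ⇒ sub: -x = 1.
Step 5. [-x = 1] flip signs both sides, so neg: x = -1.

Answer: x ∈ {-1}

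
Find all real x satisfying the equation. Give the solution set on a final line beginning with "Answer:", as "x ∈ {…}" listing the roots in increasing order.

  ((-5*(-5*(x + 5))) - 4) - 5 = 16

Step 1. [((-5*(-5*(x + 5))) - 4) - 5 = 16] -5 is outermost — add 5 both sides. So sub: (-5*(-5*(x + 5))) - 4 = 21.
Step 2. [(-5*(-5*(x + 5))) - 4 = 21] -4 is outermost — add 4 both sides, so sub: -5*(-5*(x + 5)) = 25.
Step 3. [-5*(-5*(x + 5)) = 25] LHS = -5·(…); ÷-5 both sides. So div: -5*(x + 5) = -5.
Step 4. [-5*(x + 5) = -5] LHS = -5·(…); ÷-5 both sides ⇒ div: x + 5 = 1.
Step 5. [x + 5 = 1] peel the +5: subtract 5 from each side. So sub: x = -4.

Answer: x ∈ {-4}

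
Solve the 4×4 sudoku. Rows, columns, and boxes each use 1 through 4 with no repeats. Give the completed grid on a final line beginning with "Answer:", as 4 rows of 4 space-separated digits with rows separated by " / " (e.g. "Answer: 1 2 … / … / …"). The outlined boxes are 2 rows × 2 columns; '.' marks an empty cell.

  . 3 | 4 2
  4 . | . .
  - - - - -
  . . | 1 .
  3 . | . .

Step 1. [r2c2∈{1,2}] 2 has one home in row 2: r2c2 ⇒ r2c2=2.
Step 2. [r3c2∈{4}] nothing but 4 survives at r3c2, so r3c2=4.
Step 3. [r2c4∈{1,3}] row 2 places 1 nowhere but r2c4 ⇒ r2c4=1.
Step 4. [r2c3∈{3}] only 3 remains possible at r2c3 ⇒ r2c3=3.
Step 5. [r4c4∈{4}] r4c4's peers cover all but 4. So r4c4=4.
Step 6. [r1c1∈{1}] r1c1 has the single candidate 1 ⇒ r1c1=1.
Step 7. [r3c1∈{2}] only 2 remains possible at r3c1. So r3c1=2.
Step 8. [r3c4∈{3}] r3c4 is down to just 3. So r3c4=3.
Step 9. [r4c3∈{2}] only 2 remains possible at r4c3, so r4c3=2.
Step 10. [r4c2∈{1}] only 1 remains possible at r4c2, so r4c2=1.

Answer: 1 3 4 2 / 4 2 3 1 / 2 4 1 3 / 3 1 2 4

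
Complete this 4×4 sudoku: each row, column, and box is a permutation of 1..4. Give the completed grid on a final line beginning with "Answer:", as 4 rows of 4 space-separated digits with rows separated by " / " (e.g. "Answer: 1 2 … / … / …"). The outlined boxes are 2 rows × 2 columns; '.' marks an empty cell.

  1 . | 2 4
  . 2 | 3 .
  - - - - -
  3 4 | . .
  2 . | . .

Step 1. [r3c3∈{1}] r3c3 is down to just 1 ⇒ r3c3=1.
Step 2. [r3c4∈{2}] r3c4's peers cover all but 2. So r3c4=2.
Step 3. [r2c1∈{4}] only 4 remains possible at r2c1, so r2c1=4.
Step 4. [r2c4∈{1}] r2c4's peers cover all but 1 ⇒ r2c4=1.
Step 5. [r4c3∈{4}] nothing but 4 survives at r4c3, so r4c3=4.
Step 6. [r1c2∈{3}] r1c2 is down to just 3 ⇒ r1c2=3.
Step 7. [r4c2∈{1}] only 1 remains possible at r4c2. So r4c2=1.
Step 8. [r4c4∈{3}] nothing but 3 survives at r4c4 ⇒ r4c4=3.

Answer: 1 3 2 4 / 4 2 3 1 / 3 4 1 2 / 2 1 4 3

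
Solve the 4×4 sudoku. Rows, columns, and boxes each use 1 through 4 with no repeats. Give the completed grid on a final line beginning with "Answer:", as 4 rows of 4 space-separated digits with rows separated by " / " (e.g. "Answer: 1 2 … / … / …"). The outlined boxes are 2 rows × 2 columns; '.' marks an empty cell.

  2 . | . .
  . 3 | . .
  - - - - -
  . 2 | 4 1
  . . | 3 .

Step 1. [r2c3∈{1,2}] r2c3 is the only open cell in col 3 admitting 2, so r2c3=2.
Step 2. [r2c1∈{1,4}] across row 2, 1 lands solely at r2c1 ⇒ r2c1=1.
Step 3. [r1c2∈{4}] nothing but 4 survives at r1c2 ⇒ r1c2=4.
Step 4. [r4c1∈{4}] r4c1 is down to just 4, so r4c1=4.
Step 5. [r1c4∈{3}] r1c4's peers cover all but 3 ⇒ r1c4=3.
Step 6. [r4c4∈{2}] nothing but 2 survives at r4c4. So r4c4=2.
Step 7. [r1c3∈{1}] r1c3 has the single candidate 1. So r1c3=1.
Step 8. [r4c2∈{1}] nothing but 1 survives at r4c2 ⇒ r4c2=1.
Step 9. [r2c4∈{4}] nothing but 4 survives at r2c4 ⇒ r2c4=4.
Step 10. [r3c1∈{3}] r3c1's peers cover all but 3. So r3c1=3.

Answer: 2 4 1 3 / 1 3 2 4 / 3 2 4 1 / 4 1 3 2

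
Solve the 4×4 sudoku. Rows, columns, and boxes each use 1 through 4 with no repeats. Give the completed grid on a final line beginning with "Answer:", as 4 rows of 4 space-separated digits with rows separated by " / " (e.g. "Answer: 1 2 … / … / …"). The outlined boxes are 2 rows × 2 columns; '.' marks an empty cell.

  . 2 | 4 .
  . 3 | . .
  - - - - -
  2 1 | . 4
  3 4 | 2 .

Step 1. [r2c3∈{1}] r2c3 has the single candidate 1. So r2c3=1.
Step 2. [r4c4∈{1}] r4c4 has the single candidate 1, so r4c4=1.
Step 3. [r1c1∈{1}] r1c1 has the single candidate 1 ⇒ r1c1=1.
Step 4. [r1c4∈{3}] nothing but 3 survives at r1c4 ⇒ r1c4=3.
Step 5. [r3c3∈{3}] nothing but 3 survives at r3c3 ⇒ r3c3=3.
Step 6. [r2c4∈{2}] nothing but 2 survives at r2c4 ⇒ r2c4=2.
Step 7. [r2c1∈{4}] r2c1's peers cover all but 4 ⇒ r2c1=4.

Answer: 1 2 4 3 / 4 3 1 2 / 2 1 3 4 / 3 4 2 1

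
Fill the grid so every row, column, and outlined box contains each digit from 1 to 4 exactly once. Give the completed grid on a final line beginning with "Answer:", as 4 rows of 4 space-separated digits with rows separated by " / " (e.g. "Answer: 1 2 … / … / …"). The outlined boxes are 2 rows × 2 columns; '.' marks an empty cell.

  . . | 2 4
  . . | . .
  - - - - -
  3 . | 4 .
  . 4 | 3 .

Step 1. [r1c1∈{1}] r1c1 has the single candidate 1, so r1c1=1.
Step 2. [r4c1∈{2}] nothing but 2 survives at r4c1. So r4c1=2.
Step 3. [r2c4∈{1,3}] in col 4, 3 fits only at r2c4. So r2c4=3.
Step 4. [r3c4∈{1,2}] in row 3, 2 fits only at r3c4, so r3c4=2.
Step 5. [r1c2∈{3}] r1c2 is down to just 3, so r1c2=3.
Step 6. [r2c2∈{2}] nothing but 2 survives at r2c2, so r2c2=2.
Step 7. [r2c3∈{1}] r2c3 is down to just 1 ⇒ r2c3=1.
Step 8. [r3c2∈{1}] r3c2's peers cover all but 1, so r3c2=1.
Step 9. [r4c4∈{1}] nothing but 1 survives at r4c4. So r4c4=1.
Step 10. [r2c1∈{4}] only 4 remains possible at r2c1 ⇒ r2c1=4.

Answer: 1 3 2 4 / 4 2 1 3 / 3 1 4 2 / 2 4 3 1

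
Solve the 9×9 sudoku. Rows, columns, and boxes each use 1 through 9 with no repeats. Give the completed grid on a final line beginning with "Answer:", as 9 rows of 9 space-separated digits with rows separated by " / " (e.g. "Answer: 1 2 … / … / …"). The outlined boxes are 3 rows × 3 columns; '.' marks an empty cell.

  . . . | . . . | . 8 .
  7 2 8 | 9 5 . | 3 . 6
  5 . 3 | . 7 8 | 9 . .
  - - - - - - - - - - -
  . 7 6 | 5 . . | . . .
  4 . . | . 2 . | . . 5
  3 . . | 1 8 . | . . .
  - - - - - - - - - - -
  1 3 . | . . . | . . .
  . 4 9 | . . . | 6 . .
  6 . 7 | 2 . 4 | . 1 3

Step 1. [r2c8∈{4}] nothing but 4 survives at r2c8 ⇒ r2c8=4.
Step 2. [r3c8∈{2}] r3c8 has the single candidate 2, so r3c8=2.
Step 3. [r4c5∈{3,4,9}] in box 5, 4 fits only at r4c5. So r4c5=4.
Step 4. [r3c9∈{1}] r3c9 has the single candidate 1. So r3c9=1.
Step 5. [r1c9∈{7}] r1c9 has the single candidate 7 ⇒ r1c9=7.
Step 6. [r4c7∈{1,2,8}] in row 4, 1 fits only at r4c7, so r4c7=1.
Step 7. [r1c6∈{1,2,3,6}] in row 1, 2 fits only at r1c6 ⇒ r1c6=2.
Step 8. [r1c7∈{5}] only 5 remains possible at r1c7. So r1c7=5.
Step 9. [r9c7∈{8}] nothing but 8 survives at r9c7 ⇒ r9c7=8.
Step 10. [r5c7∈{7}] nothing but 7 survives at r5c7. So r5c7=7.
Step 11. [r8c9∈{2}] r8c9 is down to just 2. So r8c9=2.
Step 12. [r6c6∈{6,7,9}] in row 6, 7 fits only at r6c6 ⇒ r6c6=7.
Step 13. [r7c4∈{6,7,8}] in row 7, 8 fits only at r7c4. So r7c4=8.
Step 14. [r7c8∈{5,7,9}] row 7 places 7 nowhere but r7c8, so r7c8=7.
Step 15. [r7c9∈{4,9}] box 9 places 9 nowhere but r7c9. So r7c9=9.
Step 16. [r4c1∈{2,8,9}] r4c1 is the only open cell in row 4 admitting 2. So r4c1=2.
Step 17. [r7c5∈{6}] r7c5 has the single candidate 6, so r7c5=6.
Step 18. [r5c6∈{3,6,9}] col 6 places 6 nowhere but r5c6 ⇒ r5c6=6.
Step 19. [r5c4∈{3}] r5c4 has the single candidate 3. So r5c4=3.
Step 20. [r5c8∈{9}] nothing but 9 survives at r5c8 ⇒ r5c8=9.
Step 21. [r8c6∈{1,3,5}] 3 has one home in col 6: r8c6, so r8c6=3.
Step 22. [r3c2∈{6}] r3c2's peers cover all but 6. So r3c2=6.
Step 23. [r6c2∈{5,9}] across row 6, 9 lands solely at r6c2, so r6c2=9.
Step 24. [r1c2∈{1}] r1c2's peers cover all but 1. So r1c2=1.
Step 25. [r6c7∈{2,4}] across row 6, 2 lands solely at r6c7 ⇒ r6c7=2.
Step 26. [r1c3∈{4}] r1c3's peers cover all but 4, so r1c3=4.
Step 27. [r6c3∈{5}] only 5 remains possible at r6c3, so r6c3=5.
Step 28. [r8c8∈{5}] only 5 remains possible at r8c8, so r8c8=5.
Step 29. [r5c2∈{8}] r5c2 has the single candidate 8 ⇒ r5c2=8.
Step 30. [r2c6∈{1}] r2c6 has the single candidate 1 ⇒ r2c6=1.
Step 31. [r1c5∈{3}] only 3 remains possible at r1c5, so r1c5=3.
Step 32. [r9c2∈{5}] only 5 remains possible at r9c2. So r9c2=5.
Step 33. [r5c3∈{1}] r5c3 is down to just 1. So r5c3=1.
Step 34. [r8c5∈{1}] r8c5's peers cover all but 1, so r8c5=1.
Step 35. [r4c9∈{8}] r4c9's peers cover all but 8, so r4c9=8.
Step 36. [r6c9∈{4}] r6c9 is down to just 4 ⇒ r6c9=4.
Step 37. [r7c3∈{2}] nothing but 2 survives at r7c3, so r7c3=2.
Step 38. [r9c5∈{9}] r9c5 has the single candidate 9 ⇒ r9c5=9.
Step 39. [r8c4∈{7}] nothing but 7 survives at r8c4, so r8c4=7.
Step 40. [r8c1∈{8}] r8c1's peers cover all but 8. So r8c1=8.
Step 41. [r4c8∈{3}] r4c8 has the single candidate 3. So r4c8=3.
Step 42. [r1c4∈{6}] r1c4's peers cover all but 6. So r1c4=6.
Step 43. [r7c6∈{5}] only 5 remains possible at r7c6. So r7c6=5.
Step 44. [r7c7∈{4}] r7c7's peers cover all but 4. So r7c7=4.
Step 45. [r1c1∈{9}] r1c1's peers cover all but 9. So r1c1=9.
Step 46. [r6c8∈{6}] r6c8 has the single candidate 6. So r6c8=6.
Step 47. [r3c4∈{4}] nothing but 4 survives at r3c4 ⇒ r3c4=4.
Step 48. [r4c6∈{9}] nothing but 9 survives at r4c6 ⇒ r4c6=9.

Answer: 9 1 4 6 3 2 5 8 7 / 7 2 8 9 5 1 3 4 6 / 5 6 3 4 7 8 9 2 1 / 2 7 6 5 4 9 1 3 8 / 4 8 1 3 2 6 7 9 5 / 3 9 5 1 8 7 2 6 4 / 1 3 2 8 6 5 4 7 9 / 8 4 9 7 1 3 6 5 2 / 6 5 7 2 9 4 8 1 3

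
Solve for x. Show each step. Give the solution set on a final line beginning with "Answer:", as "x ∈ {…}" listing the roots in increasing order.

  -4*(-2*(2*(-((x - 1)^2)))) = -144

Step 1. [-4*(-2*(2*(-((x - 1)^2)))) = -144] divide by the outer -4. So div: -2*(2*(-((x - 1)^2))) = 36.
Step 2. [-2*(2*(-((x - 1)^2))) = 36] -2 out front; divide by -2 ⇒ div: 2*(-((x - 1)^2)) = -18.
Step 3. [2*(-((x - 1)^2)) = -18] leading coefficient 2: divide by 2, so div: -((x - 1)^2) = -9.
Step 4. [-((x - 1)^2) = -9] flip signs both sides. So neg: (x - 1)^2 = 9.
Step 5. [(x - 1)^2 = 9] 9 ≥ 0, LHS is (·)² — take ±√. So sqrt: x - 1 = 3 or -3.
Step 6. [x - 1 = 3 or -3] add 1: x sits inside (… - 1) ⇒ sub: x = 4 or -2.

Answer: x ∈ {-2, 4}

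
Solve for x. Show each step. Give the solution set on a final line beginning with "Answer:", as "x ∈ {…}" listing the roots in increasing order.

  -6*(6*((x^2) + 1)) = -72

Step 1. [-6*(6*((x^2) + 1)) = -72] -6 out front; divide by -6 ⇒ div: 6*((x^2) + 1) = 12.
Step 2. [6*((x^2) + 1) = 12] 6 out front; divide by 6 ⇒ div: (x^2) + 1 = 2.
Step 3. [(x^2) + 1 = 2] +1 is outermost — subtract 1 both sides ⇒ sub: x^2 = 1.
Step 4. [x^2 = 1] √ both sides: 1 ≥ 0 gives two branches, so sqrt: x = 1 or -1.

Answer: x ∈ {-1, 1}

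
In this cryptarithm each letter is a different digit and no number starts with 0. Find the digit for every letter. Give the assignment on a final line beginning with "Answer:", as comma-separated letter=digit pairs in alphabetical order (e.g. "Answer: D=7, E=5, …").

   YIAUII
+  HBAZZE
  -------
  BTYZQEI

Step 1. [B] adding two 6-digit numbers gives at most 6+1 digits, and here it does — B is that final carry and must be 1. So B=1.
Step 2. [col 1: I + E ≡ I (mod 10)] column 1: given nothing yet, carry-in 0, and digits 1 already taken and all letters distinct, I+E≡I (mod 10) forces E=0, so E=0.
Step 3. [col 1: I + E ≡ I (mod 10)] no forcing yet in column 1 (carry-in 0); I=7 is free and consistent — try it ⇒ I=7.
Step 4. [col 2: I + Z ≡ E (mod 10)] column 2 reads I+Z+carry(0)=E with I=7, E=0; with digits 0,1,7 already taken and all letters distinct, the only value for Z is 3, so Z=3.
Step 5. [col 3: U + Z ≡ Q (mod 10)] column 3 (U + Z ≡ Q (mod 10), carry-in 1) doesn't pin Q yet; pick Q=2 and continue. So Q=2.
Step 6. [col 3: U + Z ≡ Q (mod 10)] column 3: given Z=3, Q=2, carry-in 1, and digits 0,1,2,3,7 already taken and all letters distinct, U+Z≡Q (mod 10) forces U=8 ⇒ U=8.
Step 7. [col 4: A + A ≡ Z (mod 10)] column 4: given Z=3, carry-in 1, and digits 0,1,2,3,7,8 already taken and all letters distinct, A+A≡Z (mod 10) forces A=6, so A=6.
Step 8. [col 5: I + B ≡ Y (mod 10)] in column 5 we have I+B≡Y with carry-in 1; given I=7, B=1 and digits 0,1,2,3,6,7,8 already taken and all letters distinct, that pins Y to 9. So Y=9.
Step 9. [col 6: Y + H ≡ T (mod 10)] column 6: given Y=9, carry-in 0, and digits 0,1,2,3,6,7,8,9 already taken and all letters distinct, Y+H≡T (mod 10) forces H=5. So H=5.
Step 10. [col 6: Y + H ≡ T (mod 10)] from column 6 (Y=9, H=5, carry-in 0, digits 0,1,2,3,5,6,7,8,9 already taken and all letters distinct): T must equal 4 ⇒ T=4.

Answer: A=6, B=1, E=0, H=5, I=7, Q=2, T=4, U=8, Y=9, Z=3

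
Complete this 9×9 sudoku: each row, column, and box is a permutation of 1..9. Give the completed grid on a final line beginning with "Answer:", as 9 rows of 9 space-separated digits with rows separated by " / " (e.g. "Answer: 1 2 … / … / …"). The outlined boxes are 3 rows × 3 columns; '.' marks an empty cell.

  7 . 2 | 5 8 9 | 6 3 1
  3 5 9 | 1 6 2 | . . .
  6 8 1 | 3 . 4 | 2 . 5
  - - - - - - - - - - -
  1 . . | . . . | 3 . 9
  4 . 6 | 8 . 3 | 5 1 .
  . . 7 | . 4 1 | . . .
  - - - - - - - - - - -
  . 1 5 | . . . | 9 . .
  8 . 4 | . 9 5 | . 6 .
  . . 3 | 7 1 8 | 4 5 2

Step 1. [r4c2∈{2}] r4c2 is down to just 2. So r4c2=2.
Step 2. [r5c9∈{7}] r5c9 has the single candidate 7. So r5c9=7.
Step 3. [r6c4∈{2,6,9}] in col 4, 9 fits only at r6c4 ⇒ r6c4=9.
Step 4. [r7c8∈{7,8}] across row 7, 7 lands solely at r7c8, so r7c8=7.
Step 5. [r6c7∈{8}] nothing but 8 survives at r6c7. So r6c7=8.
Step 6. [r2c8∈{4,8}] r2c8 is the only open cell in col 8 admitting 8, so r2c8=8.
Step 7. [r7c4∈{2,4,6}] 4 has one home in row 7: r7c4. So r7c4=4.
Step 8. [r7c5∈{2,3}] across col 5, 3 lands solely at r7c5, so r7c5=3.
Step 9. [r4c6∈{6,7}] col 6 places 7 nowhere but r4c6, so r4c6=7.
Step 10. [r5c2∈{9}] r5c2 has the single candidate 9. So r5c2=9.
Step 11. [r6c8∈{2}] only 2 remains possible at r6c8, so r6c8=2.
Step 12. [r1c2∈{4}] r1c2's peers cover all but 4, so r1c2=4.
Step 13. [r6c9∈{6}] r6c9 has the single candidate 6. So r6c9=6.
Step 14. [r4c8∈{4}] only 4 remains possible at r4c8 ⇒ r4c8=4.
Step 15. [r2c9∈{4}] r2c9's peers cover all but 4, so r2c9=4.
Step 16. [r7c9∈{8}] only 8 remains possible at r7c9 ⇒ r7c9=8.
Step 17. [r7c1∈{2}] nothing but 2 survives at r7c1 ⇒ r7c1=2.
Step 18. [r6c1∈{5}] only 5 remains possible at r6c1. So r6c1=5.
Step 19. [r9c1∈{9}] r9c1 is down to just 9, so r9c1=9.
Step 20. [r8c9∈{3}] r8c9 has the single candidate 3, so r8c9=3.
Step 21. [r8c7∈{1}] only 1 remains possible at r8c7. So r8c7=1.
Step 22. [r8c2∈{7}] r8c2 is down to just 7 ⇒ r8c2=7.
Step 23. [r4c3∈{8}] r4c3 has the single candidate 8 ⇒ r4c3=8.
Step 24. [r7c6∈{6}] r7c6's peers cover all but 6. So r7c6=6.
Step 25. [r4c5∈{5}] r4c5 has the single candidate 5 ⇒ r4c5=5.
Step 26. [r3c5∈{7}] r3c5 is down to just 7 ⇒ r3c5=7.
Step 27. [r8c4∈{2}] only 2 remains possible at r8c4. So r8c4=2.
Step 28. [r3c8∈{9}] only 9 remains possible at r3c8, so r3c8=9.
Step 29. [r9c2∈{6}] nothing but 6 survives at r9c2. So r9c2=6.
Step 30. [r6c2∈{3}] only 3 remains possible at r6c2, so r6c2=3.
Step 31. [r5c5∈{2}] r5c5 is down to just 2, so r5c5=2.
Step 32. [r2c7∈{7}] r2c7's peers cover all but 7 ⇒ r2c7=7.
Step 33. [r4c4∈{6}] r4c4's peers cover all but 6, so r4c4=6.

Answer: 7 4 2 5 8 9 6 3 1 / 3 5 9 1 6 2 7 8 4 / 6 8 1 3 7 4 2 9 5 / 1 2 8 6 5 7 3 4 9 / 4 9 6 8 2 3 5 1 7 / 5 3 7 9 4 1 8 2 6 / 2 1 5 4 3 6 9 7 8 / 8 7 4 2 9 5 1 6 3 / 9 6 3 7 1 8 4 5 2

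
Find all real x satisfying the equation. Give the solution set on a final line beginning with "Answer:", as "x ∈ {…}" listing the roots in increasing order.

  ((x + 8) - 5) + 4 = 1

Step 1. [((x + 8) - 5) + 4 = 1] the outer +4 inverts by subtracting 4 ⇒ sub: (x + 8) - 5 = -3.
Step 2. [(x + 8) - 5 = -3] add 5: x sits inside (… - 5) ⇒ sub: x + 8 = 2.
Step 3. [x + 8 = 2] +8 is outermost — subtract 8 both sides, so sub: x = -6.

Answer: x ∈ {-6}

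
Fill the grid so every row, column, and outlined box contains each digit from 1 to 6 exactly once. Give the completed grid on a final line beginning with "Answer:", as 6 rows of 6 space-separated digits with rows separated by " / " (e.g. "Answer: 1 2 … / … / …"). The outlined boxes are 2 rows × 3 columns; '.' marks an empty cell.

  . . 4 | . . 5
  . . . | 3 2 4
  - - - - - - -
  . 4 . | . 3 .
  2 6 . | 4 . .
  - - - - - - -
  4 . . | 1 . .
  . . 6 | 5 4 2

Step 1. [r1c5∈{1,6}] 1 has one home in box 2: r1c5. So r1c5=1.
Step 2. [r5c6∈{3,6}] col 6 places 3 nowhere but r5c6, so r5c6=3.
Step 3. [r2c1∈{1,5,6}] across row 2, 6 lands solely at r2c1 ⇒ r2c1=6.
Step 4. [r3c1∈{1,5}] in col 1, 5 fits only at r3c1, so r3c1=5.
Step 5. [r3c3∈{1}] r3c3's peers cover all but 1, so r3c3=1.
Step 6. [r2c2∈{1,5}] row 2 places 1 nowhere but r2c2 ⇒ r2c2=1.
Step 7. [r1c2∈{2,3}] 2 has one home in row 1: r1c2. So r1c2=2.
Step 8. [r5c3∈{2,5}] row 5 places 2 nowhere but r5c3, so r5c3=2.
Step 9. [r3c4∈{2,6}] row 3 places 2 nowhere but r3c4, so r3c4=2.
Step 10. [r1c1∈{3}] r1c1 is down to just 3. So r1c1=3.
Step 11. [r2c3∈{5}] only 5 remains possible at r2c3, so r2c3=5.
Step 12. [r5c2∈{5}] nothing but 5 survives at r5c2. So r5c2=5.
Step 13. [r1c4∈{6}] r1c4 is down to just 6. So r1c4=6.
Step 14. [r6c1∈{1}] nothing but 1 survives at r6c1 ⇒ r6c1=1.
Step 15. [r4c3∈{3}] nothing but 3 survives at r4c3, so r4c3=3.
Step 16. [r6c2∈{3}] r6c2's peers cover all but 3. So r6c2=3.
Step 17. [r3c6∈{6}] only 6 remains possible at r3c6 ⇒ r3c6=6.
Step 18. [r4c5∈{5}] nothing but 5 survives at r4c5, so r4c5=5.
Step 19. [r4c6∈{1}] r4c6's peers cover all but 1. So r4c6=1.
Step 20. [r5c5∈{6}] r5c5's peers cover all but 6. So r5c5=6.

Answer: 3 2 4 6 1 5 / 6 1 5 3 2 4 / 5 4 1 2 3 6 / 2 6 3 4 5 1 / 4 5 2 1 6 3 / 1 3 6 5 4 2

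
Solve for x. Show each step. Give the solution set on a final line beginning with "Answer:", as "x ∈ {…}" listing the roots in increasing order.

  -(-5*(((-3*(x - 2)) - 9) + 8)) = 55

Step 1. [-(-5*(((-3*(x - 2)) - 9) + 8)) = 55] flip signs both sides, so neg: -5*(((-3*(x - 2)) - 9) + 8) = -55.
Step 2. [-5*(((-3*(x - 2)) - 9) + 8) = -55] -5·(inner) — divide through by -5. So div: ((-3*(x - 2)) - 9) + 8 = 11.
Step 3. [((-3*(x - 2)) - 9) + 8 = 11] +8 is outermost — subtract 8 both sides, so sub: (-3*(x - 2)) - 9 = 3.
Step 4. [(-3*(x - 2)) - 9 = 3] common factor -3 (LHS and 3) — divide through, so factor: (x - 2) + 3 = -1.
Step 5. [(x - 2) + 3 = -1] subtract 3: x sits inside (… + 3) ⇒ sub: x - 2 = -4.
Step 6. [x - 2 = -4] -2 is outermost — add 2 both sides, so sub: x = -2.

Answer: x ∈ {-2}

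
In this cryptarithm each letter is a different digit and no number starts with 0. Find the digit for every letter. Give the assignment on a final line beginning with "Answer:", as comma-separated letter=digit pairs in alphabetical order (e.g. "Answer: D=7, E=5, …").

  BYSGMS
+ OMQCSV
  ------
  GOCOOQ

Step 1. [col 1: S + V ≡ Q (mod 10)] no forcing yet in column 1 (carry-in 0); Q=2 is free and consistent — try it ⇒ Q=2.
Step 2. [col 1: S + V ≡ Q (mod 10)] no forcing yet in column 1 (carry-in 0); V=8 is free and consistent — try it. So V=8.
Step 3. [col 1: S + V ≡ Q (mod 10)] in column 1 we have S+V≡Q with carry-in 0; given V=8, Q=2 and digits 2,8 already taken and all letters distinct, that pins S to 4, so S=4.
Step 4. [col 2: M + S ≡ O (mod 10)] O=6 is one option consistent with column 2 (M + S ≡ O (mod 10), carry-in 1) — take it ⇒ O=6.
Step 5. [col 2: M + S ≡ O (mod 10)] in column 2 we have M+S≡O with carry-in 1; given S=4, O=6 and digits 2,4,6,8 already taken and all letters distinct, that pins M to 1. So M=1.
Step 6. [col 3: G + C ≡ O (mod 10)] several values work for G in column 3 (G + C ≡ O (mod 10), carry-in 0); try G=9 ⇒ G=9.
Step 7. [col 3: G + C ≡ O (mod 10)] column 3: given G=9, O=6, carry-in 0, and digits 1,2,4,6,8,9 already taken and all letters distinct, G+C≡O (mod 10) forces C=7. So C=7.
Step 8. [col 5: Y + M ≡ O (mod 10)] from column 5 (M=1, O=6, carry-in 0, digits 1,2,4,6,7,8,9 already taken and all letters distinct): Y must equal 5. So Y=5.
Step 9. [col 6: B + O ≡ G (mod 10)] in column 6 we have B+O≡G with carry-in 0; given O=6, G=9 and digits 1,2,4,5,6,7,8,9 already taken and all letters distinct, that pins B to 3. So B=3.

Answer: B=3, C=7, G=9, M=1, O=6, Q=2, S=4, V=8, Y=5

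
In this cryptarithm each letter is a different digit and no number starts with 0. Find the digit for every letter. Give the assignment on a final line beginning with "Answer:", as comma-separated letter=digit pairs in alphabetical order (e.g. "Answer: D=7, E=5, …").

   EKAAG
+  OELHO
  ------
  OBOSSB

Step 1. [col 1: G + O ≡ B (mod 10)] column 1 (G + O ≡ B (mod 10), carry-in 0) doesn't pin G yet; pick G=9 and continue, so G=9.
Step 2. [col 1: G + O ≡ B (mod 10)] B=0 is one option consistent with column 1 (G + O ≡ B (mod 10), carry-in 0) — take it, so B=0.
Step 3. [col 1: G + O ≡ B (mod 10)] from column 1 (G=9, B=0, carry-in 0, digits 0,9 already taken and all letters distinct): O must equal 1 ⇒ O=1.
Step 4. [col 2: A + H ≡ S (mod 10)] several values work for H in column 2 (A + H ≡ S (mod 10), carry-in 1); try H=4. So H=4.
Step 5. [col 2: A + H ≡ S (mod 10)] no forcing yet in column 2 (carry-in 1); S=7 is free and consistent — try it. So S=7.
Step 6. [col 2: A + H ≡ S (mod 10)] column 2 reads A+H+carry(1)=S with H=4, S=7; with digits 0,1,4,7,9 already taken and all letters distinct, the only value for A is 2 ⇒ A=2.
Step 7. [col 3: A + L ≡ S (mod 10)] from column 3 (A=2, S=7, carry-in 0, digits 0,1,2,4,7,9 already taken and all letters distinct): L must equal 5, so L=5.
Step 8. [col 4: K + E ≡ O (mod 10)] several values work for K in column 4 (K + E ≡ O (mod 10), carry-in 0); try K=3. So K=3.
Step 9. [col 4: K + E ≡ O (mod 10)] column 4 reads K+E+carry(0)=O with K=3, O=1; with digits 0,1,2,3,4,5,7,9 already taken and all letters distinct, the only value for E is 8. So E=8.

Answer: A=2, B=0, E=8, G=9, H=4, K=3, L=5, O=1, S=7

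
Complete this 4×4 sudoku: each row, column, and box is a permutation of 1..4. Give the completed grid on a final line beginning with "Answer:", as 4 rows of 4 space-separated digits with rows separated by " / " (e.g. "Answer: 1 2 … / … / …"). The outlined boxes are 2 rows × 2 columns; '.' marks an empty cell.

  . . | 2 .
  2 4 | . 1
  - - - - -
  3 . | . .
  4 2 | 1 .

Step 1. [r1c2∈{1,3}] 3 has one home in col 2: r1c2. So r1c2=3.
Step 2. [r3c3∈{4}] r3c3 has the single candidate 4 ⇒ r3c3=4.
Step 3. [r1c4∈{4}] only 4 remains possible at r1c4, so r1c4=4.
Step 4. [r4c4∈{3}] r4c4's peers cover all but 3 ⇒ r4c4=3.
Step 5. [r2c3∈{3}] only 3 remains possible at r2c3 ⇒ r2c3=3.
Step 6. [r3c4∈{2}] r3c4's peers cover all but 2. So r3c4=2.
Step 7. [r1c1∈{1}] r1c1's peers cover all but 1, so r1c1=1.
Step 8. [r3c2∈{1}] r3c2 has the single candidate 1. So r3c2=1.

Answer: 1 3 2 4 / 2 4 3 1 / 3 1 4 2 / 4 2 1 3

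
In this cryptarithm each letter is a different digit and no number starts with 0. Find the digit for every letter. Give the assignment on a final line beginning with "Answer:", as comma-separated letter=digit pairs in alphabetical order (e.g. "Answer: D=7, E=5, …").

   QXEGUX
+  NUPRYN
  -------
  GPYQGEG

Step 1. [col 1: X + N ≡ G (mod 10)] X=5 is one option consistent with column 1 (X + N ≡ G (mod 10), carry-in 0) — take it, so X=5.
Step 2. [col 1: X + N ≡ G (mod 10)] G=1 is one option consistent with column 1 (X + N ≡ G (mod 10), carry-in 0) — take it. So G=1.
Step 3. [col 1: X + N ≡ G (mod 10)] in column 1 we have X+N≡G with carry-in 0; given X=5, G=1 and digits 1,5 already taken and all letters distinct, that pins N to 6, so N=6.
Step 4. [col 2: U + Y ≡ E (mod 10)] column 2 (U + Y ≡ E (mod 10), carry-in 1) doesn't pin U yet; pick U=8 and continue. So U=8.
Step 5. [col 2: U + Y ≡ E (mod 10)] no forcing yet in column 2 (carry-in 1); Y=3 is free and consistent — try it, so Y=3.
Step 6. [col 2: U + Y ≡ E (mod 10)] column 2: given U=8, Y=3, carry-in 1, and digits 1,3,5,6,8 already taken and all letters distinct, U+Y≡E (mod 10) forces E=2. So E=2.
Step 7. [col 3: G + R ≡ G (mod 10)] column 3 reads G+R+carry(1)=G with G=1; with digits 1,2,3,5,6,8 already taken and all letters distinct, the only value for R is 9. So R=9.
Step 8. [col 4: E + P ≡ Q (mod 10)] P=4 is one option consistent with column 4 (E + P ≡ Q (mod 10), carry-in 1) — take it. So P=4.
Step 9. [col 4: E + P ≡ Q (mod 10)] from column 4 (E=2, P=4, carry-in 1, digits 1,2,3,4,5,6,8,9 already taken and all letters distinct): Q must equal 7 ⇒ Q=7.

Answer: E=2, G=1, N=6, P=4, Q=7, R=9, U=8, X=5, Y=3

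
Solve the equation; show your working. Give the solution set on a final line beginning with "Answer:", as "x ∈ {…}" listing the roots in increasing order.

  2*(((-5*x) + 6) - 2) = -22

Step 1. [2*(((-5*x) + 6) - 2) = -22] LHS = 2·(…); ÷2 both sides, so div: ((-5*x) + 6) - 2 = -11.
Step 2. [((-5*x) + 6) - 2 = -11] add 2: x sits inside (… - 2) ⇒ sub: (-5*x) + 6 = -9.
Step 3. [(-5*x) + 6 = -9] peel the +6: subtract 6 from each side ⇒ sub: -5*x = -15.
Step 4. [-5*x = -15] LHS = -5·(…); ÷-5 both sides, so div: x = 3.

Answer: x ∈ {3}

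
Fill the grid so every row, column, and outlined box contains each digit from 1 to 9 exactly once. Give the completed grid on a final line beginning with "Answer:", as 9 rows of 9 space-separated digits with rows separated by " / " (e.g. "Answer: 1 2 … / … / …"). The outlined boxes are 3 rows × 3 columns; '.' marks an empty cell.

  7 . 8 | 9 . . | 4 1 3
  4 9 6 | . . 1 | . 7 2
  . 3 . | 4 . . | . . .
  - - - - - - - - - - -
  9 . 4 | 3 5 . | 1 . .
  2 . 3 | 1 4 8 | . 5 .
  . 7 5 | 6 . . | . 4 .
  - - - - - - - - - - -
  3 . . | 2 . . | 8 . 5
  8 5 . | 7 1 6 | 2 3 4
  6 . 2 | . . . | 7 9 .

Step 1. [r1c6∈{2,5}] row 1 places 5 nowhere but r1c6, so r1c6=5.
Step 2. [r6c9∈{8,9}] across row 6, 8 lands solely at r6c9 ⇒ r6c9=8.
Step 3. [r3c5∈{2,6,7,8}] 7 has one home in col 5: r3c5, so r3c5=7.
Step 4. [r5c9∈{6,7,9}] r5c9 is the only open cell in row 5 admitting 7 ⇒ r5c9=7.
Step 5. [r4c9∈{6}] nothing but 6 survives at r4c9. So r4c9=6.
Step 6. [r3c6∈{2}] nothing but 2 survives at r3c6. So r3c6=2.
Step 7. [r3c7∈{5,6,9}] in col 7, 6 fits only at r3c7. So r3c7=6.
Step 8. [r6c6∈{9}] nothing but 9 survives at r6c6, so r6c6=9.
Step 9. [r7c3∈{1,7,9}] across row 7, 7 lands solely at r7c3 ⇒ r7c3=7.
Step 10. [r7c6∈{4}] r7c6 has the single candidate 4 ⇒ r7c6=4.
Step 11. [r2c4∈{8}] only 8 remains possible at r2c4. So r2c4=8.
Step 12. [r9c2∈{1,4}] in row 9, 4 fits only at r9c2, so r9c2=4.
Step 13. [r6c1∈{1}] r6c1 is down to just 1. So r6c1=1.
Step 14. [r9c5∈{3,8}] across row 9, 8 lands solely at r9c5. So r9c5=8.
Step 15. [r5c2∈{6}] only 6 remains possible at r5c2. So r5c2=6.
Step 16. [r1c5∈{6}] r1c5 has the single candidate 6 ⇒ r1c5=6.
Step 17. [r1c2∈{2}] r1c2 has the single candidate 2. So r1c2=2.
Step 18. [r6c5∈{2}] nothing but 2 survives at r6c5, so r6c5=2.
Step 19. [r7c2∈{1}] nothing but 1 survives at r7c2. So r7c2=1.
Step 20. [r8c3∈{9}] only 9 remains possible at r8c3. So r8c3=9.
Step 21. [r3c9∈{9}] r3c9 has the single candidate 9. So r3c9=9.
Step 22. [r6c7∈{3}] nothing but 3 survives at r6c7, so r6c7=3.
Step 23. [r9c4∈{5}] r9c4's peers cover all but 5. So r9c4=5.
Step 24. [r3c3∈{1}] nothing but 1 survives at r3c3, so r3c3=1.
Step 25. [r5c7∈{9}] r5c7 is down to just 9. So r5c7=9.
Step 26. [r9c6∈{3}] r9c6 is down to just 3, so r9c6=3.
Step 27. [r2c7∈{5}] nothing but 5 survives at r2c7. So r2c7=5.
Step 28. [r7c5∈{9}] r7c5 has the single candidate 9. So r7c5=9.
Step 29. [r9c9∈{1}] nothing but 1 survives at r9c9. So r9c9=1.
Step 30. [r7c8∈{6}] r7c8 has the single candidate 6 ⇒ r7c8=6.
Step 31. [r3c8∈{8}] r3c8 is down to just 8 ⇒ r3c8=8.
Step 32. [r4c6∈{7}] nothing but 7 survives at r4c6, so r4c6=7.
Step 33. [r4c8∈{2}] nothing but 2 survives at r4c8. So r4c8=2.
Step 34. [r2c5∈{3}] only 3 remains possible at r2c5, so r2c5=3.
Step 35. [r4c2∈{8}] nothing but 8 survives at r4c2, so r4c2=8.
Step 36. [r3c1∈{5}] only 5 remains possible at r3c1, so r3c1=5.

Answer: 7 2 8 9 6 5 4 1 3 / 4 9 6 8 3 1 5 7 2 / 5 3 1 4 7 2 6 8 9 / 9 8 4 3 5 7 1 2 6 / 2 6 3 1 4 8 9 5 7 / 1 7 5 6 2 9 3 4 8 / 3 1 7 2 9 4 8 6 5 / 8 5 9 7 1 6 2 3 4 / 6 4 2 5 8 3 7 9 1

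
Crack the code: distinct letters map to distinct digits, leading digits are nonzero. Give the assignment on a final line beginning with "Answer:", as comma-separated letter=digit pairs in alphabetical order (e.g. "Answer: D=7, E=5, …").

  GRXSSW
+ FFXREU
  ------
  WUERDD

Step 1. [col 1: W + U ≡ D (mod 10)] column 1 (W + U ≡ D (mod 10), carry-in 0) doesn't pin D yet; pick D=6 and continue, so D=6.
Step 2. [col 1: W + U ≡ D (mod 10)] several values work for W in column 1 (W + U ≡ D (mod 10), carry-in 0); try W=4, so W=4.
Step 3. [col 1: W + U ≡ D (mod 10)] from column 1 (W=4, D=6, carry-in 0, digits 4,6 already taken and all letters distinct): U must equal 2. So U=2.
Step 4. [col 2: S + E ≡ D (mod 10)] column 2 (S + E ≡ D (mod 10), carry-in 0) doesn't pin E yet; pick E=7 and continue. So E=7.
Step 5. [col 2: S + E ≡ D (mod 10)] in column 2 we have S+E≡D with carry-in 0; given E=7, D=6 and digits 2,4,6,7 already taken and all letters distinct, that pins S to 9, so S=9.
Step 6. [col 3: S + R ≡ R (mod 10)] no forcing yet in column 3 (carry-in 1); R=0 is free and consistent — try it. So R=0.
Step 7. [col 4: X + X ≡ E (mod 10)] column 4 (X + X ≡ E (mod 10), carry-in 1) doesn't pin X yet; pick X=8 and continue, so X=8.
Step 8. [col 5: R + F ≡ U (mod 10)] column 5 reads R+F+carry(1)=U with R=0, U=2; with digits 0,2,4,6,7,8,9 already taken and all letters distinct, the only value for F is 1. So F=1.
Step 9. [col 6: G + F ≡ W (mod 10)] in column 6 we have G+F≡W with carry-in 0; given F=1, W=4 and digits 0,1,2,4,6,7,8,9 already taken and all letters distinct, that pins G to 3. So G=3.

Answer: D=6, E=7, F=1, G=3, R=0, S=9, U=2, W=4, X=8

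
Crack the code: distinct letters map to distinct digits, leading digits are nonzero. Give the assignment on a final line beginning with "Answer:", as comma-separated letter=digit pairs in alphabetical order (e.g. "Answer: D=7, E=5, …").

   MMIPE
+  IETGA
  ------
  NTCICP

Step 1. [N] N is the leading digit of a 6-digit sum of two 5-digit numbers; the final carry is exactly 1. So N=1.
Step 2. [col 1: E + A ≡ P (mod 10)] several values work for A in column 1 (E + A ≡ P (mod 10), carry-in 0); try A=6, so A=6.
Step 3. [col 1: E + A ≡ P (mod 10)] column 1 (E + A ≡ P (mod 10), carry-in 0) doesn't pin P yet; pick P=3 and continue ⇒ P=3.
Step 4. [col 1: E + A ≡ P (mod 10)] column 1 reads E+A+carry(0)=P with A=6, P=3; with digits 1,3,6 already taken and all letters distinct, the only value for E is 7. So E=7.
Step 5. [col 2: P + G ≡ C (mod 10)] no forcing yet in column 2 (carry-in 1); G=5 is free and consistent — try it ⇒ G=5.
Step 6. [col 2: P + G ≡ C (mod 10)] column 2 reads P+G+carry(1)=C with P=3, G=5; with digits 1,3,5,6,7 already taken and all letters distinct, the only value for C is 9 ⇒ C=9.
Step 7. [col 3: I + T ≡ I (mod 10)] column 3: given nothing yet, carry-in 0, and digits 1,3,5,6,7,9 already taken and all letters distinct, I+T≡I (mod 10) forces T=0 ⇒ T=0.
Step 8. [col 3: I + T ≡ I (mod 10)] no forcing yet in column 3 (carry-in 0); I=8 is free and consistent — try it ⇒ I=8.
Step 9. [col 4: M + E ≡ C (mod 10)] from column 4 (E=7, C=9, carry-in 0, digits 0,1,3,5,6,7,8,9 already taken and all letters distinct): M must equal 2, so M=2.

Answer: A=6, C=9, E=7, G=5, I=8, M=2, N=1, P=3, T=0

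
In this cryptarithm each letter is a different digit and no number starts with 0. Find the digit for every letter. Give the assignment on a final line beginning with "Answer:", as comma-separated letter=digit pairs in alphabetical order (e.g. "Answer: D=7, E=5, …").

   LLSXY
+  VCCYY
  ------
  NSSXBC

Step 1. [col 1: Y + Y ≡ C (mod 10)] column 1 (Y + Y ≡ C (mod 10), carry-in 0) doesn't pin C yet; pick C=8 and continue ⇒ C=8.
Step 2. [N] N is the leading digit of a 6-digit sum of two 5-digit numbers; the final carry is exactly 1. So N=1.
Step 3. [col 1: Y + Y ≡ C (mod 10)] several values work for Y in column 1 (Y + Y ≡ C (mod 10), carry-in 0); try Y=4 ⇒ Y=4.
Step 4. [col 2: X + Y ≡ B (mod 10)] no forcing yet in column 2 (carry-in 0); B=3 is free and consistent — try it, so B=3.
Step 5. [col 2: X + Y ≡ B (mod 10)] column 2: given Y=4, B=3, carry-in 0, and digits 1,3,4,8 already taken and all letters distinct, X+Y≡B (mod 10) forces X=9. So X=9.
Step 6. [col 3: S + C ≡ X (mod 10)] column 3 reads S+C+carry(1)=X with C=8, X=9; with digits 1,3,4,8,9 already taken and all letters distinct, the only value for S is 0 ⇒ S=0.
Step 7. [col 4: L + C ≡ S (mod 10)] from column 4 (C=8, S=0, carry-in 0, digits 0,1,3,4,8,9 already taken and all letters distinct): L must equal 2 ⇒ L=2.
Step 8. [col 5: L + V ≡ S (mod 10)] in column 5 we have L+V≡S with carry-in 1; given L=2, S=0 and digits 0,1,2,3,4,8,9 already taken and all letters distinct, that pins V to 7 ⇒ V=7.

Answer: B=3, C=8, L=2, N=1, S=0, V=7, X=9, Y=4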